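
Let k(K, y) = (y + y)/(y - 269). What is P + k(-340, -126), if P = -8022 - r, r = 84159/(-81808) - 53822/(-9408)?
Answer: -76250428328591/9500363040 ≈ -8026.1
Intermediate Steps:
k(K, y) = 2*y/(-269 + y) (k(K, y) = (2*y)/(-269 + y) = 2*y/(-269 + y))
r = 112853197/24051552 (r = 84159*(-1/81808) - 53822*(-1/9408) = -84159/81808 + 26911/4704 = 112853197/24051552 ≈ 4.6921)
P = -193054403341/24051552 (P = -8022 - 1*112853197/24051552 = -8022 - 112853197/24051552 = -193054403341/24051552 ≈ -8026.7)
P + k(-340, -126) = -193054403341/24051552 + 2*(-126)/(-269 - 126) = -193054403341/24051552 + 2*(-126)/(-395) = -193054403341/24051552 + 2*(-126)*(-1/395) = -193054403341/24051552 + 252/395 = -76250428328591/9500363040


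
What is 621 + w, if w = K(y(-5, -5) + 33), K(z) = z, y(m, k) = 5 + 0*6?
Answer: 659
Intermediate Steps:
y(m, k) = 5 (y(m, k) = 5 + 0 = 5)
w = 38 (w = 5 + 33 = 38)
621 + w = 621 + 38 = 659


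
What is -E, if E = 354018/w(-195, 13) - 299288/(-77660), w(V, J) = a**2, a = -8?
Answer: -312638549/56480 ≈ -5535.4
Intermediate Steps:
w(V, J) = 64 (w(V, J) = (-8)**2 = 64)
E = 312638549/56480 (E = 354018/64 - 299288/(-77660) = 354018*(1/64) - 299288*(-1/77660) = 177009/32 + 6802/1765 = 312638549/56480 ≈ 5535.4)
-E = -1*312638549/56480 = -312638549/56480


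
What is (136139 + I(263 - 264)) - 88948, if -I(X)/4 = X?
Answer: 47195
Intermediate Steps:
I(X) = -4*X
(136139 + I(263 - 264)) - 88948 = (136139 - 4*(263 - 264)) - 88948 = (136139 - 4*(-1)) - 88948 = (136139 + 4) - 88948 = 136143 - 88948 = 47195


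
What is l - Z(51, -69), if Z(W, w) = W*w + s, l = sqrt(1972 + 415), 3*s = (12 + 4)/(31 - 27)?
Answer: 10553/3 + sqrt(2387) ≈ 3566.5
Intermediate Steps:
s = 4/3 (s = ((12 + 4)/(31 - 27))/3 = (16/4)/3 = (16*(1/4))/3 = (1/3)*4 = 4/3 ≈ 1.3333)
l = sqrt(2387) ≈ 48.857
Z(W, w) = 4/3 + W*w (Z(W, w) = W*w + 4/3 = 4/3 + W*w)
l - Z(51, -69) = sqrt(2387) - (4/3 + 51*(-69)) = sqrt(2387) - (4/3 - 3519) = sqrt(2387) - 1*(-10553/3) = sqrt(2387) + 10553/3 = 10553/3 + sqrt(2387)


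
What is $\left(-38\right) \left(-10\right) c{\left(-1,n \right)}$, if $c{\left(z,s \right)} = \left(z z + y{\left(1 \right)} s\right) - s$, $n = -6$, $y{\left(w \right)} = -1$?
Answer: $4940$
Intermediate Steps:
$c{\left(z,s \right)} = z^{2} - 2 s$ ($c{\left(z,s \right)} = \left(z z - s\right) - s = \left(z^{2} - s\right) - s = z^{2} - 2 s$)
$\left(-38\right) \left(-10\right) c{\left(-1,n \right)} = \left(-38\right) \left(-10\right) \left(\left(-1\right)^{2} - -12\right) = 380 \left(1 + 12\right) = 380 \cdot 13 = 4940$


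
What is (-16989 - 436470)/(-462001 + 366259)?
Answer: 151153/31914 ≈ 4.7363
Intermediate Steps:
(-16989 - 436470)/(-462001 + 366259) = -453459/(-95742) = -453459*(-1/95742) = 151153/31914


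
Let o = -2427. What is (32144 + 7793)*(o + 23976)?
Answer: 860602413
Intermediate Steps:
(32144 + 7793)*(o + 23976) = (32144 + 7793)*(-2427 + 23976) = 39937*21549 = 860602413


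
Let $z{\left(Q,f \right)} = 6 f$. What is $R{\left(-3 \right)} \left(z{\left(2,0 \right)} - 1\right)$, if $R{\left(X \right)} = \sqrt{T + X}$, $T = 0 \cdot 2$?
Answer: $- i \sqrt{3} \approx - 1.732 i$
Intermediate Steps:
$T = 0$
$R{\left(X \right)} = \sqrt{X}$ ($R{\left(X \right)} = \sqrt{0 + X} = \sqrt{X}$)
$R{\left(-3 \right)} \left(z{\left(2,0 \right)} - 1\right) = \sqrt{-3} \left(6 \cdot 0 - 1\right) = i \sqrt{3} \left(0 - 1\right) = i \sqrt{3} \left(-1\right) = - i \sqrt{3}$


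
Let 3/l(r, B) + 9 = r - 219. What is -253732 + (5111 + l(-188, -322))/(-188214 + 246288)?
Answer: -6129854455715/24158784 ≈ -2.5373e+5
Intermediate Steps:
l(r, B) = 3/(-228 + r) (l(r, B) = 3/(-9 + (r - 219)) = 3/(-9 + (-219 + r)) = 3/(-228 + r))
-253732 + (5111 + l(-188, -322))/(-188214 + 246288) = -253732 + (5111 + 3/(-228 - 188))/(-188214 + 246288) = -253732 + (5111 + 3/(-416))/58074 = -253732 + (5111 + 3*(-1/416))*(1/58074) = -253732 + (5111 - 3/416)*(1/58074) = -253732 + (2126173/416)*(1/58074) = -253732 + 2126173/24158784 = -6129854455715/24158784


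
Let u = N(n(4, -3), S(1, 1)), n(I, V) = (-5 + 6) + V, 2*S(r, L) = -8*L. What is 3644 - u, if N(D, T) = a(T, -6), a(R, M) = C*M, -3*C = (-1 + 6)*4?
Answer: 3604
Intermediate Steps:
S(r, L) = -4*L (S(r, L) = (-8*L)/2 = -4*L)
C = -20/3 (C = -(-1 + 6)*4/3 = -5*4/3 = -1/3*20 = -20/3 ≈ -6.6667)
n(I, V) = 1 + V
a(R, M) = -20*M/3
N(D, T) = 40 (N(D, T) = -20/3*(-6) = 40)
u = 40
3644 - u = 3644 - 1*40 = 3644 - 40 = 3604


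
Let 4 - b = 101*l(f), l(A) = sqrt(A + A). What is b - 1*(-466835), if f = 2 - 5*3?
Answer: 466839 - 101*I*sqrt(26) ≈ 4.6684e+5 - 515.0*I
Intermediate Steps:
f = -13 (f = 2 - 15 = -13)
l(A) = sqrt(2)*sqrt(A) (l(A) = sqrt(2*A) = sqrt(2)*sqrt(A))
b = 4 - 101*I*sqrt(26) (b = 4 - 101*sqrt(2)*sqrt(-13) = 4 - 101*sqrt(2)*(I*sqrt(13)) = 4 - 101*I*sqrt(26) ≈ 4.0 - 515.0*I)
b - 1*(-466835) = (4 - 101*I*sqrt(26)) - 1*(-466835) = (4 - 101*I*sqrt(26)) + 466835 = 466839 - 101*I*sqrt(26)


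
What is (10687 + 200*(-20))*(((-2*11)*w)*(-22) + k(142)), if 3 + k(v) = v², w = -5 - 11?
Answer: 83032479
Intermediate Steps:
w = -16
k(v) = -3 + v²
(10687 + 200*(-20))*(((-2*11)*w)*(-22) + k(142)) = (10687 + 200*(-20))*((-2*11*(-16))*(-22) + (-3 + 142²)) = (10687 - 4000)*(-22*(-16)*(-22) + (-3 + 20164)) = 6687*(352*(-22) + 20161) = 6687*(-7744 + 20161) = 6687*12417 = 83032479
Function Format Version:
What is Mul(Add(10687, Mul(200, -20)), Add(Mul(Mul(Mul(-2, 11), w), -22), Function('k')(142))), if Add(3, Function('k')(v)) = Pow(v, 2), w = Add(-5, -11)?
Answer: 83032479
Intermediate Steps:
w = -16
Function('k')(v) = Add(-3, Pow(v, 2))
Mul(Add(10687, Mul(200, -20)), Add(Mul(Mul(Mul(-2, 11), w), -22), Function('k')(142))) = Mul(Add(10687, Mul(200, -20)), Add(Mul(Mul(Mul(-2, 11), -16), -22), Add(-3, Pow(142, 2)))) = Mul(Add(10687, -4000), Add(Mul(Mul(-22, -16), -22), Add(-3, 20164))) = Mul(6687, Add(Mul(352, -22), 20161)) = Mul(6687, Add(-7744, 20161)) = Mul(6687, 12417) = 83032479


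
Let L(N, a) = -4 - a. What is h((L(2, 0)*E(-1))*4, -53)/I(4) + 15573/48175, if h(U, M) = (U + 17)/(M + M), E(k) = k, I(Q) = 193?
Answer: 317002659/985564150 ≈ 0.32165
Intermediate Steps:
h(U, M) = (17 + U)/(2*M) (h(U, M) = (17 + U)/((2*M)) = (17 + U)*(1/(2*M)) = (17 + U)/(2*M))
h((L(2, 0)*E(-1))*4, -53)/I(4) + 15573/48175 = ((½)*(17 + ((-4 - 1*0)*(-1))*4)/(-53))/193 + 15573/48175 = ((½)*(-1/53)*(17 + ((-4 + 0)*(-1))*4))*(1/193) + 15573*(1/48175) = ((½)*(-1/53)*(17 - 4*(-1)*4))*(1/193) + 15573/48175 = ((½)*(-1/53)*(17 + 4*4))*(1/193) + 15573/48175 = ((½)*(-1/53)*(17 + 16))*(1/193) + 15573/48175 = ((½)*(-1/53)*33)*(1/193) + 15573/48175 = -33/106*1/193 + 15573/48175 = -33/20458 + 15573/48175 = 317002659/985564150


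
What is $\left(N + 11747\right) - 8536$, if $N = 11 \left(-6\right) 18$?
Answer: $2023$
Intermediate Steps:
$N = -1188$ ($N = \left(-66\right) 18 = -1188$)
$\left(N + 11747\right) - 8536 = \left(-1188 + 11747\right) - 8536 = 10559 - 8536 = 2023$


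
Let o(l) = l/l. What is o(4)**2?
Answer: 1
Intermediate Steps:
o(l) = 1
o(4)**2 = 1**2 = 1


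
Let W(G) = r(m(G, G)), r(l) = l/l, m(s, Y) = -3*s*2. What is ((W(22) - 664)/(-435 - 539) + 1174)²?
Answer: 1309054051321/948676 ≈ 1.3799e+6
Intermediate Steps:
m(s, Y) = -6*s
r(l) = 1
W(G) = 1
((W(22) - 664)/(-435 - 539) + 1174)² = ((1 - 664)/(-435 - 539) + 1174)² = (-663/(-974) + 1174)² = (-663*(-1/974) + 1174)² = (663/974 + 1174)² = (1144139/974)² = 1309054051321/948676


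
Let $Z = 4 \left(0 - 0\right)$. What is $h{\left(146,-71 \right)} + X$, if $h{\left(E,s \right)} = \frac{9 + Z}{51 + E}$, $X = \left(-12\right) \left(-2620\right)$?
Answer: $\frac{6193689}{197} \approx 31440.0$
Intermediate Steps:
$Z = 0$ ($Z = 4 \left(0 + 0\right) = 4 \cdot 0 = 0$)
$X = 31440$
$h{\left(E,s \right)} = \frac{9}{51 + E}$ ($h{\left(E,s \right)} = \frac{9 + 0}{51 + E} = \frac{9}{51 + E}$)
$h{\left(146,-71 \right)} + X = \frac{9}{51 + 146} + 31440 = \frac{9}{197} + 31440 = \frac{6193689}{197}$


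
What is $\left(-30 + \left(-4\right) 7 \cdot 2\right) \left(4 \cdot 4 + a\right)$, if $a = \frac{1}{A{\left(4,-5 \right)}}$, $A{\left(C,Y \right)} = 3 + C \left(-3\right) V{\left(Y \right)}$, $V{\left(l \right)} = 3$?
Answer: $- \frac{45322}{33} \approx -1373.4$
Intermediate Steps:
$A{\left(C,Y \right)} = 3 - 9 C$ ($A{\left(C,Y \right)} = 3 + C \left(-3\right) 3 = 3 + - 3 C 3 = 3 - 9 C$)
$a = - \frac{1}{33}$ ($a = \frac{1}{3 - 36} = \frac{1}{-33} = - \frac{1}{33} \approx -0.030303$)
$\left(-30 + \left(-4\right) 7 \cdot 2\right) \left(4 \cdot 4 + a\right) = \left(-30 + \left(-4\right) 7 \cdot 2\right) \left(4 \cdot 4 - \frac{1}{33}\right) = \left(-30 - 56\right) \left(16 - \frac{1}{33}\right) = \left(-30 - 56\right) \frac{527}{33} = \left(-86\right) \frac{527}{33} = - \frac{45322}{33}$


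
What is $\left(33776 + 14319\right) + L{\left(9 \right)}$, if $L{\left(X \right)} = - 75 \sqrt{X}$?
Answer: $47870$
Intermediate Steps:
$\left(33776 + 14319\right) + L{\left(9 \right)} = \left(33776 + 14319\right) - 75 \sqrt{9} = 48095 - 225 = 47870$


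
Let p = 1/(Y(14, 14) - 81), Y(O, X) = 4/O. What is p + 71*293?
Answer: 11753688/565 ≈ 20803.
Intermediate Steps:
p = -7/565 (p = 1/(4/14 - 81) = 1/(4*(1/14) - 81) = 1/(2/7 - 81) = 1/(-565/7) = -7/565 ≈ -0.012389)
p + 71*293 = -7/565 + 71*293 = -7/565 + 20803 = 11753688/565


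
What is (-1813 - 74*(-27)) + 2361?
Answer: 2546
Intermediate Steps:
(-1813 - 74*(-27)) + 2361 = (-1813 + 1998) + 2361 = 185 + 2361 = 2546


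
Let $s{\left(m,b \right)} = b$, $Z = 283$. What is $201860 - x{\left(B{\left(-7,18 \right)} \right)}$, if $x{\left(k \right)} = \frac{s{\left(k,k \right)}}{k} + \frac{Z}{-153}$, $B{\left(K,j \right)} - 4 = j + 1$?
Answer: $\frac{30884710}{153} \approx 2.0186 \cdot 10^{5}$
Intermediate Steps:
$B{\left(K,j \right)} = 5 + j$ ($B{\left(K,j \right)} = 4 + \left(j + 1\right) = 4 + \left(1 + j\right) = 5 + j$)
$x{\left(k \right)} = - \frac{130}{153}$ ($x{\left(k \right)} = \frac{k}{k} + \frac{283}{-153} = 1 + 283 \left(- \frac{1}{153}\right) = 1 - \frac{283}{153} = - \frac{130}{153}$)
$201860 - x{\left(B{\left(-7,18 \right)} \right)} = 201860 - - \frac{130}{153} = 201860 + \frac{130}{153} = \frac{30884710}{153}$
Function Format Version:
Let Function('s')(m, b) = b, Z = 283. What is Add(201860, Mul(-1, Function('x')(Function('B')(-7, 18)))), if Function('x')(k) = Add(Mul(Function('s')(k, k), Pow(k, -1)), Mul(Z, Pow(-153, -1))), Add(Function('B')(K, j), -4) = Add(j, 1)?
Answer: Rational(30884710, 153) ≈ 2.0186e+5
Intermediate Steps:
Function('B')(K, j) = Add(5, j) (Function('B')(K, j) = Add(4, Add(j, 1)) = Add(4, Add(1, j)) = Add(5, j))
Function('x')(k) = Rational(-130, 153) (Function('x')(k) = Add(Mul(k, Pow(k, -1)), Mul(283, Pow(-153, -1))) = Add(1, Mul(283, Rational(-1, 153))) = Add(1, Rational(-283, 153)) = Rational(-130, 153))
Add(201860, Mul(-1, Function('x')(Function('B')(-7, 18)))) = Add(201860, Mul(-1, Rational(-130, 153))) = Add(201860, Rational(130, 153)) = Rational(30884710, 153)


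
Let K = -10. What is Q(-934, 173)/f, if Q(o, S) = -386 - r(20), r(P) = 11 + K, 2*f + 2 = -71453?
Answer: 774/71455 ≈ 0.010832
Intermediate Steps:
f = -71455/2 (f = -1 + (½)*(-71453) = -1 - 71453/2 = -71455/2 ≈ -35728.)
r(P) = 1 (r(P) = 11 - 10 = 1)
Q(o, S) = -387 (Q(o, S) = -386 - 1*1 = -386 - 1 = -387)
Q(-934, 173)/f = -387/(-71455/2) = -387*(-2/71455) = 774/71455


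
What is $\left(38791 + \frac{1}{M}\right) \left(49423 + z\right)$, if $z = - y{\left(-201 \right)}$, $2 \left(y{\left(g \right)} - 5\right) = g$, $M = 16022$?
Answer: $\frac{61552426744911}{32044} \approx 1.9209 \cdot 10^{9}$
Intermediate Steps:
$y{\left(g \right)} = 5 + \frac{g}{2}$
$z = \frac{191}{2}$ ($z = - (5 + \frac{1}{2} \left(-201\right)) = - (5 - \frac{201}{2}) = \left(-1\right) \left(- \frac{191}{2}\right) = \frac{191}{2} \approx 95.5$)
$\left(38791 + \frac{1}{M}\right) \left(49423 + z\right) = \left(38791 + \frac{1}{16022}\right) \left(49423 + \frac{191}{2}\right) = \left(38791 + \frac{1}{16022}\right) \frac{99037}{2} = \frac{621509403}{16022} \cdot \frac{99037}{2} = \frac{61552426744911}{32044}$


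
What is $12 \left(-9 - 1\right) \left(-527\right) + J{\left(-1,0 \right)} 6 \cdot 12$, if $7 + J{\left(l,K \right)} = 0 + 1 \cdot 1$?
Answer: $62808$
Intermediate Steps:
$J{\left(l,K \right)} = -6$ ($J{\left(l,K \right)} = -7 + \left(0 + 1 \cdot 1\right) = -7 + \left(0 + 1\right) = -7 + 1 = -6$)
$12 \left(-9 - 1\right) \left(-527\right) + J{\left(-1,0 \right)} 6 \cdot 12 = 12 \left(-9 - 1\right) \left(-527\right) + \left(-6\right) 6 \cdot 12 = 12 \left(-10\right) \left(-527\right) - 432 = \left(-120\right) \left(-527\right) - 432 = 63240 - 432 = 62808$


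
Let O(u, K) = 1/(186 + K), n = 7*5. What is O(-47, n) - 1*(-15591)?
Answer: 3445612/221 ≈ 15591.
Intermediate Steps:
n = 35
O(-47, n) - 1*(-15591) = 1/(186 + 35) - 1*(-15591) = 1/221 + 15591 = 3445612/221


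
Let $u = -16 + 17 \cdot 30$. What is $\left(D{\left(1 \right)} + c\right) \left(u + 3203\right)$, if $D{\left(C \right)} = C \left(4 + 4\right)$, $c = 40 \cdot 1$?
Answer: $177456$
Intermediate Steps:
$c = 40$
$u = 494$ ($u = -16 + 510 = 494$)
$D{\left(C \right)} = 8 C$ ($D{\left(C \right)} = C 8 = 8 C$)
$\left(D{\left(1 \right)} + c\right) \left(u + 3203\right) = \left(8 \cdot 1 + 40\right) \left(494 + 3203\right) = \left(8 + 40\right) 3697 = 48 \cdot 3697 = 177456$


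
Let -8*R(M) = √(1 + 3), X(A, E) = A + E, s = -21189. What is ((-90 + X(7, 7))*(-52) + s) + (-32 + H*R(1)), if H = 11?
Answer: -69087/4 ≈ -17272.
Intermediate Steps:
R(M) = -¼ (R(M) = -√(1 + 3)/8 = -√4/8 = -⅛*2 = -¼)
((-90 + X(7, 7))*(-52) + s) + (-32 + H*R(1)) = ((-90 + (7 + 7))*(-52) - 21189) + (-32 + 11*(-¼)) = ((-90 + 14)*(-52) - 21189) + (-32 - 11/4) = (-76*(-52) - 21189) - 139/4 = (3952 - 21189) - 139/4 = -17237 - 139/4 = -69087/4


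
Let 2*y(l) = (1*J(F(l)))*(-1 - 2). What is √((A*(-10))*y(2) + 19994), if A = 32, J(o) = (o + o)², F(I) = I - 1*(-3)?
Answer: √67994 ≈ 260.76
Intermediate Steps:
F(I) = 3 + I (F(I) = I + 3 = 3 + I)
J(o) = 4*o² (J(o) = (2*o)² = 4*o²)
y(l) = -6*(3 + l)² (y(l) = ((1*(4*(3 + l)²))*(-1 - 2))/2 = ((4*(3 + l)²)*(-3))/2 = (-12*(3 + l)²)/2 = -6*(3 + l)²)
√((A*(-10))*y(2) + 19994) = √((32*(-10))*(-6*(3 + 2)²) + 19994) = √(-(-1920)*5² + 19994) = √(-(-1920)*25 + 19994) = √(-320*(-150) + 19994) = √(48000 + 19994) = √67994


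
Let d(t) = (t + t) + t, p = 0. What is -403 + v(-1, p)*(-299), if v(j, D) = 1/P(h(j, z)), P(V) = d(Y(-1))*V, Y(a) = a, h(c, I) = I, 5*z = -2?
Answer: -3913/6 ≈ -652.17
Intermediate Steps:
z = -2/5 (z = (1/5)*(-2) = -2/5 ≈ -0.40000)
d(t) = 3*t (d(t) = 2*t + t = 3*t)
P(V) = -3*V (P(V) = (3*(-1))*V = -3*V)
v(j, D) = 5/6 (v(j, D) = 1/(-3*(-2/5)) = 1/(6/5) = 5/6)
-403 + v(-1, p)*(-299) = -403 + (5/6)*(-299) = -403 - 1495/6 = -3913/6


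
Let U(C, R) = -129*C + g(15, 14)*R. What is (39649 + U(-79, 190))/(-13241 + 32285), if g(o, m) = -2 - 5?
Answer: 2695/1058 ≈ 2.5473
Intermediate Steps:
g(o, m) = -7
U(C, R) = -129*C - 7*R
(39649 + U(-79, 190))/(-13241 + 32285) = (39649 + (-129*(-79) - 7*190))/(-13241 + 32285) = (39649 + (10191 - 1330))/19044 = (39649 + 8861)*(1/19044) = 48510*(1/19044) = 2695/1058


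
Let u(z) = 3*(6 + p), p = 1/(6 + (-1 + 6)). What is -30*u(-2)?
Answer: -6030/11 ≈ -548.18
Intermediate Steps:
p = 1/11 (p = 1/(6 + 5) = 1/11 ≈ 0.090909)
u(z) = 201/11 (u(z) = 3*(6 + 1/11) = 3*(67/11) = 201/11)
-30*u(-2) = -30*201/11 = -6030/11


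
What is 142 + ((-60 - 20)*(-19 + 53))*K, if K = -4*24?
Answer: 261262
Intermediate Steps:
K = -96
142 + ((-60 - 20)*(-19 + 53))*K = 142 + ((-60 - 20)*(-19 + 53))*(-96) = 142 - 80*34*(-96) = 142 - 2720*(-96) = 142 + 261120 = 261262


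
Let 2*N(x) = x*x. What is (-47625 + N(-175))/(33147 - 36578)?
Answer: 1375/146 ≈ 9.4178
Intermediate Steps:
N(x) = x**2/2 (N(x) = (x*x)/2 = x**2/2)
(-47625 + N(-175))/(33147 - 36578) = (-47625 + (1/2)*(-175)**2)/(33147 - 36578) = (-47625 + (1/2)*30625)/(-3431) = (-47625 + 30625/2)*(-1/3431) = -64625/2*(-1/3431) = 1375/146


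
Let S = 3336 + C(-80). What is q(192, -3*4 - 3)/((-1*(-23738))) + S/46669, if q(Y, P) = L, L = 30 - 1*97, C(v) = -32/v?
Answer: 380363201/5539143610 ≈ 0.068668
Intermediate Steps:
L = -67 (L = 30 - 97 = -67)
q(Y, P) = -67
S = 16682/5 (S = 3336 - 32/(-80) = 3336 - 32*(-1/80) = 3336 + ⅖ = 16682/5 ≈ 3336.4)
q(192, -3*4 - 3)/((-1*(-23738))) + S/46669 = -67/((-1*(-23738))) + (16682/5)/46669 = -67/23738 + (16682/5)*(1/46669) = -67*1/23738 + 16682/233345 = -67/23738 + 16682/233345 = 380363201/5539143610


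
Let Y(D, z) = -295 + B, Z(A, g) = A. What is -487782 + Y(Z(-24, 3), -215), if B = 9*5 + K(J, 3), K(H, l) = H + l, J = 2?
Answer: -488027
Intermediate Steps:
B = 50 (B = 9*5 + (2 + 3) = 45 + 5 = 50)
Y(D, z) = -245 (Y(D, z) = -295 + 50 = -245)
-487782 + Y(Z(-24, 3), -215) = -487782 - 245 = -488027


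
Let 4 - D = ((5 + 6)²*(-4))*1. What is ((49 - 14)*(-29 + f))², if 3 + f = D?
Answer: 254721600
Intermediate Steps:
D = 488 (D = 4 - (5 + 6)²*(-4) = 4 - 11²*(-4) = 4 - 121*(-4) = 4 - (-484) = 4 - 1*(-484) = 4 + 484 = 488)
f = 485 (f = -3 + 488 = 485)
((49 - 14)*(-29 + f))² = ((49 - 14)*(-29 + 485))² = (35*456)² = 15960² = 254721600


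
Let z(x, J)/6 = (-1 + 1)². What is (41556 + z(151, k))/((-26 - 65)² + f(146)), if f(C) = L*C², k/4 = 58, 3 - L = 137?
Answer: -41556/2848063 ≈ -0.014591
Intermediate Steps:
L = -134 (L = 3 - 1*137 = 3 - 137 = -134)
k = 232 (k = 4*58 = 232)
f(C) = -134*C²
z(x, J) = 0 (z(x, J) = 6*(-1 + 1)² = 6*0² = 6*0 = 0)
(41556 + z(151, k))/((-26 - 65)² + f(146)) = (41556 + 0)/((-26 - 65)² - 134*146²) = 41556/((-91)² - 134*21316) = 41556/(8281 - 2856344) = 41556/(-2848063) = 41556*(-1/2848063) = -41556/2848063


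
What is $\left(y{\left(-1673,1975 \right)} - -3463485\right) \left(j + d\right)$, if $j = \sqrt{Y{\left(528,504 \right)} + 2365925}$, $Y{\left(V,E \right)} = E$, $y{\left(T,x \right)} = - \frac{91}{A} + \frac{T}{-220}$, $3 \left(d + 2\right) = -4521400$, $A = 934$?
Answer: $- \frac{804446792580847243}{154110} + \frac{355839220181 \sqrt{2366429}}{102740} \approx -5.2146 \cdot 10^{12}$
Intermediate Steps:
$d = - \frac{4521406}{3}$ ($d = -2 + \frac{1}{3} \left(-4521400\right) = -2 - \frac{4521400}{3} = - \frac{4521406}{3} \approx -1.5071 \cdot 10^{6}$)
$y{\left(T,x \right)} = - \frac{91}{934} - \frac{T}{220}$ ($y{\left(T,x \right)} = - \frac{91}{934} + \frac{T}{-220} = \left(-91\right) \frac{1}{934} + T \left(- \frac{1}{220}\right) = - \frac{91}{934} - \frac{T}{220}$)
$j = \sqrt{2366429}$ ($j = \sqrt{504 + 2365925} = \sqrt{2366429} \approx 1538.3$)
$\left(y{\left(-1673,1975 \right)} - -3463485\right) \left(j + d\right) = \left(\left(- \frac{91}{934} - - \frac{1673}{220}\right) - -3463485\right) \left(\sqrt{2366429} - \frac{4521406}{3}\right) = \left(\left(- \frac{91}{934} + \frac{1673}{220}\right) + 3463485\right) \left(- \frac{4521406}{3} + \sqrt{2366429}\right) = \left(\frac{771281}{102740} + 3463485\right) \left(- \frac{4521406}{3} + \sqrt{2366429}\right) = \frac{355839220181 \left(- \frac{4521406}{3} + \sqrt{2366429}\right)}{102740} = - \frac{804446792580847243}{154110} + \frac{355839220181 \sqrt{2366429}}{102740}$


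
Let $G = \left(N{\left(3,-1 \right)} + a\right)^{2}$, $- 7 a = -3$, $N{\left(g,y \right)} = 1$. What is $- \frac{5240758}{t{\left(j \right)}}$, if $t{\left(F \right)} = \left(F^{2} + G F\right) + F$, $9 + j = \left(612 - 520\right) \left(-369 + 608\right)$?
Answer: $- \frac{128398571}{11837010240} \approx -0.010847$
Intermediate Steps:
$j = 21979$ ($j = -9 + \left(612 - 520\right) \left(-369 + 608\right) = -9 + 92 \cdot 239 = -9 + 21988 = 21979$)
$a = \frac{3}{7}$ ($a = \left(- \frac{1}{7}\right) \left(-3\right) = \frac{3}{7} \approx 0.42857$)
$G = \frac{100}{49}$ ($G = \left(1 + \frac{3}{7}\right)^{2} = \left(\frac{10}{7}\right)^{2} = \frac{100}{49} \approx 2.0408$)
$t{\left(F \right)} = F^{2} + \frac{149 F}{49}$ ($t{\left(F \right)} = \left(F^{2} + \frac{100 F}{49}\right) + F = F^{2} + \frac{149 F}{49}$)
$- \frac{5240758}{t{\left(j \right)}} = - \frac{5240758}{\frac{1}{49} \cdot 21979 \left(149 + 49 \cdot 21979\right)} = - \frac{5240758}{\frac{1}{49} \cdot 21979 \left(149 + 1076971\right)} = - \frac{5240758}{\frac{1}{49} \cdot 21979 \cdot 1077120} = - \frac{5240758}{\frac{23674020480}{49}} = \left(-5240758\right) \frac{49}{23674020480} = - \frac{128398571}{11837010240}$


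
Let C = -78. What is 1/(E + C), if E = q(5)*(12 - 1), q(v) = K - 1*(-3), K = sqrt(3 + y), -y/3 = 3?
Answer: -15/917 - 11*I*sqrt(6)/2751 ≈ -0.016358 - 0.0097944*I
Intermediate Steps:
y = -9 (y = -3*3 = -9)
K = I*sqrt(6) (K = sqrt(3 - 9) = sqrt(-6) = I*sqrt(6) ≈ 2.4495*I)
q(v) = 3 + I*sqrt(6) (q(v) = I*sqrt(6) - 1*(-3) = I*sqrt(6) + 3 = 3 + I*sqrt(6))
E = 33 + 11*I*sqrt(6) (E = (3 + I*sqrt(6))*(12 - 1) = (3 + I*sqrt(6))*11 = 33 + 11*I*sqrt(6) ≈ 33.0 + 26.944*I)
1/(E + C) = 1/((33 + 11*I*sqrt(6)) - 78) = 1/(-45 + 11*I*sqrt(6))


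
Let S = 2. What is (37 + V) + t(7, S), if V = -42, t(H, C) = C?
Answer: -3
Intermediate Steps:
(37 + V) + t(7, S) = (37 - 42) + 2 = -5 + 2 = -3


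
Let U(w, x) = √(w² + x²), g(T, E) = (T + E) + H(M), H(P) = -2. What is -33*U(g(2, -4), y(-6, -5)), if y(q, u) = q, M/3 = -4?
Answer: -66*√13 ≈ -237.97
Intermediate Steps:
M = -12 (M = 3*(-4) = -12)
g(T, E) = -2 + E + T (g(T, E) = (T + E) - 2 = (E + T) - 2 = -2 + E + T)
-33*U(g(2, -4), y(-6, -5)) = -33*√((-2 - 4 + 2)² + (-6)²) = -33*√((-4)² + 36) = -33*√(16 + 36) = -66*√13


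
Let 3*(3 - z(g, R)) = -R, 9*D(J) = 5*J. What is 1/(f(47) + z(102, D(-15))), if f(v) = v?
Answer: 9/425 ≈ 0.021176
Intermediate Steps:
D(J) = 5*J/9 (D(J) = (5*J)/9 = 5*J/9)
z(g, R) = 3 + R/3 (z(g, R) = 3 - (-1)*R/3 = 3 + R/3)
1/(f(47) + z(102, D(-15))) = 1/(47 + (3 + ((5/9)*(-15))/3)) = 1/(47 + (3 + (1/3)*(-25/3))) = 1/(47 + (3 - 25/9)) = 1/(47 + 2/9) = 1/(425/9) = 9/425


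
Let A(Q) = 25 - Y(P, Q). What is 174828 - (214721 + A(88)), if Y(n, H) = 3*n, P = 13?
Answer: -39879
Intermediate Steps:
A(Q) = -14 (A(Q) = 25 - 3*13 = 25 - 1*39 = 25 - 39 = -14)
174828 - (214721 + A(88)) = 174828 - (214721 - 14) = 174828 - 1*214707 = 174828 - 214707 = -39879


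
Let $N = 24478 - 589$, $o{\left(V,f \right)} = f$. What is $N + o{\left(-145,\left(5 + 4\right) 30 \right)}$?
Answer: $24159$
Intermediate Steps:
$N = 23889$ ($N = 24478 - 589 = 23889$)
$N + o{\left(-145,\left(5 + 4\right) 30 \right)} = 23889 + \left(5 + 4\right) 30 = 23889 + 9 \cdot 30 = 23889 + 270 = 24159$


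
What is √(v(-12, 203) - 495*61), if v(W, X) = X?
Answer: 2*I*√7498 ≈ 173.18*I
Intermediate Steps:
√(v(-12, 203) - 495*61) = √(203 - 495*61) = √(203 - 30195) = √(-29992) = 2*I*√7498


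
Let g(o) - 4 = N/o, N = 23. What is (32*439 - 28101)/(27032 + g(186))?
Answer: -2613858/5028719 ≈ -0.51979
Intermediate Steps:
g(o) = 4 + 23/o
(32*439 - 28101)/(27032 + g(186)) = (32*439 - 28101)/(27032 + (4 + 23/186)) = (14048 - 28101)/(27032 + (4 + 23*(1/186))) = -14053/(27032 + (4 + 23/186)) = -14053/(27032 + 767/186) = -14053/5028719/186 = -14053*186/5028719 = -2613858/5028719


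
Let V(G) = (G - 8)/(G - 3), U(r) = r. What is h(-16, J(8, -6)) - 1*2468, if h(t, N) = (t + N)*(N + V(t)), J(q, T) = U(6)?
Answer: -48272/19 ≈ -2540.6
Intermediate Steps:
J(q, T) = 6
V(G) = (-8 + G)/(-3 + G)
h(t, N) = (N + t)*(N + (-8 + t)/(-3 + t)) (h(t, N) = (t + N)*(N + (-8 + t)/(-3 + t)) = (N + t)*(N + (-8 + t)/(-3 + t)))
h(-16, J(8, -6)) - 1*2468 = (6*(-8 - 16) - 16*(-8 - 16) + 6*(-3 - 16)*(6 - 16))/(-3 - 16) - 1*2468 = (6*(-24) - 16*(-24) + 6*(-19)*(-10))/(-19) - 2468 = -(-144 + 384 + 1140)/19 - 2468 = -1/19*1380 - 2468 = -1380/19 - 2468 = -48272/19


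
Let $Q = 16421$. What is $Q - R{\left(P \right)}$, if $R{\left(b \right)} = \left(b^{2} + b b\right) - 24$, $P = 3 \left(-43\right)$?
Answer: $-16837$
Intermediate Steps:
$P = -129$
$R{\left(b \right)} = -24 + 2 b^{2}$ ($R{\left(b \right)} = \left(b^{2} + b^{2}\right) - 24 = 2 b^{2} - 24 = -24 + 2 b^{2}$)
$Q - R{\left(P \right)} = 16421 - \left(-24 + 2 \left(-129\right)^{2}\right) = 16421 - \left(-24 + 2 \cdot 16641\right) = 16421 - \left(-24 + 33282\right) = 16421 - 33258 = -16837$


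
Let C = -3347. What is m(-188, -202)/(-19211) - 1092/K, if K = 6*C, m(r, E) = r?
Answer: 4125638/64299217 ≈ 0.064163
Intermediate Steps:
K = -20082 (K = 6*(-3347) = -20082)
m(-188, -202)/(-19211) - 1092/K = -188/(-19211) - 1092/(-20082) = -188*(-1/19211) - 1092*(-1/20082) = 188/19211 + 182/3347 = 4125638/64299217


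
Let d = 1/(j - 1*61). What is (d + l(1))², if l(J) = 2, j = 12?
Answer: 9409/2401 ≈ 3.9188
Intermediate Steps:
d = -1/49 (d = 1/(12 - 1*61) = 1/(12 - 61) = 1/(-49) = -1/49 ≈ -0.020408)
(d + l(1))² = (-1/49 + 2)² = (97/49)² = 9409/2401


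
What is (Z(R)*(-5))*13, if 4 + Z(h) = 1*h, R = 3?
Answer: 65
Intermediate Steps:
Z(h) = -4 + h (Z(h) = -4 + 1*h = -4 + h)
(Z(R)*(-5))*13 = ((-4 + 3)*(-5))*13 = -1*(-5)*13 = 5*13 = 65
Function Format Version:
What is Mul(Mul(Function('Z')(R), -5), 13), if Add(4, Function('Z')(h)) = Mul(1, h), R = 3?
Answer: 65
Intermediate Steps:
Function('Z')(h) = Add(-4, h) (Function('Z')(h) = Add(-4, Mul(1, h)) = Add(-4, h))
Mul(Mul(Function('Z')(R), -5), 13) = Mul(Mul(Add(-4, 3), -5), 13) = Mul(Mul(-1, -5), 13) = Mul(5, 13) = 65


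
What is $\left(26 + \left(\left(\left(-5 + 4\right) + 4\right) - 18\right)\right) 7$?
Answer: $77$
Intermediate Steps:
$\left(26 + \left(\left(\left(-5 + 4\right) + 4\right) - 18\right)\right) 7 = \left(26 + \left(\left(-1 + 4\right) - 18\right)\right) 7 = \left(26 + \left(3 - 18\right)\right) 7 = \left(26 - 15\right) 7 = 11 \cdot 7 = 77$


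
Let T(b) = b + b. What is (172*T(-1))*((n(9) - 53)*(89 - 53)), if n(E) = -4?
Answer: 705888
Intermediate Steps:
T(b) = 2*b
(172*T(-1))*((n(9) - 53)*(89 - 53)) = (172*(2*(-1)))*((-4 - 53)*(89 - 53)) = (172*(-2))*(-57*36) = -344*(-2052) = 705888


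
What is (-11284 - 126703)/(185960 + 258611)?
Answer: -137987/444571 ≈ -0.31038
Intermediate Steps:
(-11284 - 126703)/(185960 + 258611) = -137987/444571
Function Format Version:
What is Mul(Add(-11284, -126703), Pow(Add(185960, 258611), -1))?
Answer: Rational(-137987, 444571) ≈ -0.31038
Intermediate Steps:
Mul(Add(-11284, -126703), Pow(Add(185960, 258611), -1)) = Mul(-137987, Pow(444571, -1)) = Mul(-137987, Rational(1, 444571)) = Rational(-137987, 444571)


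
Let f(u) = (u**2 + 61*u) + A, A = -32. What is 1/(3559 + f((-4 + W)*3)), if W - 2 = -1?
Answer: 1/3059 ≈ 0.00032690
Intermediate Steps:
W = 1 (W = 2 - 1 = 1)
f(u) = -32 + u**2 + 61*u (f(u) = (u**2 + 61*u) - 32 = -32 + u**2 + 61*u)
1/(3559 + f((-4 + W)*3)) = 1/(3559 + (-32 + ((-4 + 1)*3)**2 + 61*((-4 + 1)*3))) = 1/(3559 + (-32 + (-3*3)**2 + 61*(-3*3))) = 1/(3559 + (-32 + (-9)**2 + 61*(-9))) = 1/(3559 + (-32 + 81 - 549)) = 1/(3559 - 500) = 1/3059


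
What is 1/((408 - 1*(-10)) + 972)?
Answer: 1/1390 ≈ 0.00071942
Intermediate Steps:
1/((408 - 1*(-10)) + 972) = 1/((408 + 10) + 972) = 1/(418 + 972) = 1/1390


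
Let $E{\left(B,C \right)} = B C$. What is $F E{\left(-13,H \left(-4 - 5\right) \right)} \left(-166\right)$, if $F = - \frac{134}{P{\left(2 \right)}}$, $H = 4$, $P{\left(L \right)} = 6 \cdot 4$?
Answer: $433758$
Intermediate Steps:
$P{\left(L \right)} = 24$
$F = - \frac{67}{12}$ ($F = - \frac{134}{24} = \left(-134\right) \frac{1}{24} = - \frac{67}{12} \approx -5.5833$)
$F E{\left(-13,H \left(-4 - 5\right) \right)} \left(-166\right) = - \frac{67 \left(- 13 \cdot 4 \left(-4 - 5\right)\right)}{12} \left(-166\right) = - \frac{67 \left(- 13 \cdot 4 \left(-9\right)\right)}{12} \left(-166\right) = - \frac{67 \left(\left(-13\right) \left(-36\right)\right)}{12} \left(-166\right) = \left(- \frac{67}{12}\right) 468 \left(-166\right) = \left(-2613\right) \left(-166\right) = 433758$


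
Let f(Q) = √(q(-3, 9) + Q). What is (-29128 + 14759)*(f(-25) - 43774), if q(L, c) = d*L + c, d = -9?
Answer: 628988606 - 14369*√11 ≈ 6.2894e+8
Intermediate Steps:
q(L, c) = c - 9*L (q(L, c) = -9*L + c = c - 9*L)
f(Q) = √(36 + Q) (f(Q) = √((9 - 9*(-3)) + Q) = √((9 + 27) + Q) = √(36 + Q))
(-29128 + 14759)*(f(-25) - 43774) = (-29128 + 14759)*(√(36 - 25) - 43774) = -14369*(√11 - 43774) = -14369*(-43774 + √11) = 628988606 - 14369*√11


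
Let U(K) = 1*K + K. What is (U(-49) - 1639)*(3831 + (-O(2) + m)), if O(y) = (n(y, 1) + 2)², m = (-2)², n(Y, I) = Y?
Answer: -6633603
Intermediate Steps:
m = 4
U(K) = 2*K (U(K) = K + K = 2*K)
O(y) = (2 + y)² (O(y) = (y + 2)² = (2 + y)²)
(U(-49) - 1639)*(3831 + (-O(2) + m)) = (2*(-49) - 1639)*(3831 + (-(2 + 2)² + 4)) = (-98 - 1639)*(3831 + (-1*4² + 4)) = -1737*(3831 + (-1*16 + 4)) = -1737*(3831 + (-16 + 4)) = -1737*(3831 - 12) = -1737*3819 = -6633603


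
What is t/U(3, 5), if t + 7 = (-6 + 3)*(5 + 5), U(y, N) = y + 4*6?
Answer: -37/27 ≈ -1.3704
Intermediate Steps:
U(y, N) = 24 + y (U(y, N) = y + 24 = 24 + y)
t = -37 (t = -7 + (-6 + 3)*(5 + 5) = -7 - 3*10 = -7 - 30 = -37)
t/U(3, 5) = -37/(24 + 3) = -37/27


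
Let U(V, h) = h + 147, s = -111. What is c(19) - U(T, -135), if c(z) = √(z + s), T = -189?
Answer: -12 + 2*I*√23 ≈ -12.0 + 9.5917*I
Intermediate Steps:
U(V, h) = 147 + h
c(z) = √(-111 + z) (c(z) = √(z - 111) = √(-111 + z))
c(19) - U(T, -135) = √(-111 + 19) - (147 - 135) = √(-92) - 1*12 = 2*I*√23 - 12 = -12 + 2*I*√23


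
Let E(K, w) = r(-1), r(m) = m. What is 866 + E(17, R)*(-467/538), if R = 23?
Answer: 466375/538 ≈ 866.87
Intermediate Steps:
E(K, w) = -1
866 + E(17, R)*(-467/538) = 866 - (-467)/538 = 866 - 1*(-467/538) = 866 + 467/538 = 466375/538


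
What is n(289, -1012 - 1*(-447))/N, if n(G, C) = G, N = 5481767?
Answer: 289/5481767 ≈ 5.2720e-5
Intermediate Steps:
n(289, -1012 - 1*(-447))/N = 289/5481767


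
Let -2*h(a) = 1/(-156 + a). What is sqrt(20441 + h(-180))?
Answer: sqrt(576926826)/168 ≈ 142.97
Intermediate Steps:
h(a) = -1/(2*(-156 + a))
sqrt(20441 + h(-180)) = sqrt(20441 - 1/(-312 + 2*(-180))) = sqrt(20441 - 1/(-312 - 360)) = sqrt(20441 - 1/(-672)) = sqrt(20441 - 1*(-1/672)) = sqrt(20441 + 1/672) = sqrt(13736353/672) = sqrt(576926826)/168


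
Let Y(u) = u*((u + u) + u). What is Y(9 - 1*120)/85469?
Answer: 36963/85469 ≈ 0.43247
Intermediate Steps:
Y(u) = 3*u² (Y(u) = u*(2*u + u) = u*(3*u) = 3*u²)
Y(9 - 1*120)/85469 = (3*(9 - 1*120)²)/85469 = (3*(9 - 120)²)*(1/85469) = (3*(-111)²)*(1/85469) = (3*12321)*(1/85469) = 36963*(1/85469) = 36963/85469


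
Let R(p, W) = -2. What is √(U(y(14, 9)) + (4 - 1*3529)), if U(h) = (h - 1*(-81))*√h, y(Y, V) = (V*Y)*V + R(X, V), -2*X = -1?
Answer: √(-3525 + 2426*√283) ≈ 193.10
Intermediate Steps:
X = ½ (X = -½*(-1) = ½ ≈ 0.50000)
y(Y, V) = -2 + Y*V² (y(Y, V) = (V*Y)*V - 2 = Y*V² - 2 = -2 + Y*V²)
U(h) = √h*(81 + h) (U(h) = (h + 81)*√h = (81 + h)*√h = √h*(81 + h))
√(U(y(14, 9)) + (4 - 1*3529)) = √(√(-2 + 14*9²)*(81 + (-2 + 14*9²)) + (4 - 1*3529)) = √(√(-2 + 14*81)*(81 + (-2 + 14*81)) + (4 - 3529)) = √(√(-2 + 1134)*(81 + (-2 + 1134)) - 3525) = √(√1132*(81 + 1132) - 3525) = √((2*√283)*1213 - 3525) = √(2426*√283 - 3525) = √(-3525 + 2426*√283)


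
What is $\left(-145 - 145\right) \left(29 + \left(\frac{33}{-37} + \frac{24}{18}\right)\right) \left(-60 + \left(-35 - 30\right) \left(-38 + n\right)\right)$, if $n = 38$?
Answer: $\frac{18954400}{37} \approx 5.1228 \cdot 10^{5}$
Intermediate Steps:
$\left(-145 - 145\right) \left(29 + \left(\frac{33}{-37} + \frac{24}{18}\right)\right) \left(-60 + \left(-35 - 30\right) \left(-38 + n\right)\right) = \left(-145 - 145\right) \left(29 + \left(\frac{33}{-37} + \frac{24}{18}\right)\right) \left(-60 + \left(-35 - 30\right) \left(-38 + 38\right)\right) = - 290 \left(29 + \left(33 \left(- \frac{1}{37}\right) + 24 \cdot \frac{1}{18}\right)\right) \left(-60 - 0\right) = - 290 \left(29 + \left(- \frac{33}{37} + \frac{4}{3}\right)\right) \left(-60 + 0\right) = - 290 \left(29 + \frac{49}{111}\right) \left(-60\right) = - 290 \cdot \frac{3268}{111} \left(-60\right) = \left(-290\right) \left(- \frac{65360}{37}\right) = \frac{18954400}{37}$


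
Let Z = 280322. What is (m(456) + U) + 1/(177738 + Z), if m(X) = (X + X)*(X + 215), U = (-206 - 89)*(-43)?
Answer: 286121224221/458060 ≈ 6.2464e+5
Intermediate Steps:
U = 12685 (U = -295*(-43) = 12685)
m(X) = 2*X*(215 + X) (m(X) = (2*X)*(215 + X) = 2*X*(215 + X))
(m(456) + U) + 1/(177738 + Z) = (2*456*(215 + 456) + 12685) + 1/(177738 + 280322) = (2*456*671 + 12685) + 1/458060 = (611952 + 12685) + 1/458060 = 624637 + 1/458060 = 286121224221/458060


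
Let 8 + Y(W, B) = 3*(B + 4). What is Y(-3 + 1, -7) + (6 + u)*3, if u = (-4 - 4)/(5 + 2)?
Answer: -17/7 ≈ -2.4286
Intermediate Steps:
Y(W, B) = 4 + 3*B (Y(W, B) = -8 + 3*(B + 4) = -8 + 3*(4 + B) = -8 + (12 + 3*B) = 4 + 3*B)
u = -8/7 ≈ -1.1429
Y(-3 + 1, -7) + (6 + u)*3 = (4 + 3*(-7)) + (6 - 8/7)*3 = (4 - 21) + (34/7)*3 = -17 + 102/7 = -17/7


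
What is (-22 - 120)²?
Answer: 20164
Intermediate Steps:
(-22 - 120)² = (-142)² = 20164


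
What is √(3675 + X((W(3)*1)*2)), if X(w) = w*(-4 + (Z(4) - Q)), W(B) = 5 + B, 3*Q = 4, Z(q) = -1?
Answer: √32163/3 ≈ 59.780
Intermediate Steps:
Q = 4/3 (Q = (⅓)*4 = 4/3 ≈ 1.3333)
X(w) = -19*w/3 (X(w) = w*(-4 + (-1 - 1*4/3)) = w*(-4 + (-1 - 4/3)) = w*(-4 - 7/3) = w*(-19/3) = -19*w/3)
√(3675 + X((W(3)*1)*2)) = √(3675 - 19*(5 + 3)*1*2/3) = √(3675 - 19*8*1*2/3) = √(3675 - 152*2/3) = √(3675 - 19/3*16) = √(3675 - 304/3) = √(10721/3) = √32163/3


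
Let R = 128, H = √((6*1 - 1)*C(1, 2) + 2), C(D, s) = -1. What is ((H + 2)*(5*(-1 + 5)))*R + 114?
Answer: 5234 + 2560*I*√3 ≈ 5234.0 + 4434.0*I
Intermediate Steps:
H = I*√3 (H = √((6*1 - 1)*(-1) + 2) = √((6 - 1)*(-1) + 2) = √(5*(-1) + 2) = √(-5 + 2) = √(-3) = I*√3 ≈ 1.732*I)
((H + 2)*(5*(-1 + 5)))*R + 114 = ((I*√3 + 2)*(5*(-1 + 5)))*128 + 114 = ((2 + I*√3)*(5*4))*128 + 114 = ((2 + I*√3)*20)*128 + 114 = (40 + 20*I*√3)*128 + 114 = (5120 + 2560*I*√3) + 114 = 5234 + 2560*I*√3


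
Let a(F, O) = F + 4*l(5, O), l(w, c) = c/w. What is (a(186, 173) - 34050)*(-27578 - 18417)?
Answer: 1551208972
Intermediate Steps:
a(F, O) = F + 4*O/5 (a(F, O) = F + 4*(O/5) = F + 4*O/5)
(a(186, 173) - 34050)*(-27578 - 18417) = ((186 + (⅘)*173) - 34050)*(-27578 - 18417) = ((186 + 692/5) - 34050)*(-45995) = (1622/5 - 34050)*(-45995) = -168628/5*(-45995) = 1551208972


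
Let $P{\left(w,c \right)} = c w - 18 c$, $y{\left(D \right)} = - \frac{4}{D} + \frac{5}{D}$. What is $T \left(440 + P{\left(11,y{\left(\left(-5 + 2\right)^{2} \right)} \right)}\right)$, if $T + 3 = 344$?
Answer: $\frac{1347973}{9} \approx 1.4977 \cdot 10^{5}$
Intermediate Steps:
$T = 341$ ($T = -3 + 344 = 341$)
$y{\left(D \right)} = \frac{1}{D}$
$P{\left(w,c \right)} = - 18 c + c w$
$T \left(440 + P{\left(11,y{\left(\left(-5 + 2\right)^{2} \right)} \right)}\right) = 341 \left(440 + \frac{-18 + 11}{\left(-5 + 2\right)^{2}}\right) = 341 \left(440 + \frac{1}{\left(-3\right)^{2}} \left(-7\right)\right) = 341 \left(440 + \frac{1}{9} \left(-7\right)\right) = 341 \left(440 - \frac{7}{9}\right) = 341 \cdot \frac{3953}{9} = \frac{1347973}{9}$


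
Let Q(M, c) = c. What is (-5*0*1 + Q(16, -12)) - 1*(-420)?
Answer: 408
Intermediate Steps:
(-5*0*1 + Q(16, -12)) - 1*(-420) = (-5*0*1 - 12) - 1*(-420) = (0*1 - 12) + 420 = (0 - 12) + 420 = -12 + 420 = 408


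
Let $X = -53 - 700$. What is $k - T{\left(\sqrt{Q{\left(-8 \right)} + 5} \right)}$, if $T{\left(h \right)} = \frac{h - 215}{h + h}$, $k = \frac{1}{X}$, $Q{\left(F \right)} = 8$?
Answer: $- \frac{755}{1506} + \frac{215 \sqrt{13}}{26} \approx 29.314$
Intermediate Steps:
$X = -753$ ($X = -53 - 700 = -753$)
$k = - \frac{1}{753}$ ($k = \frac{1}{-753} = - \frac{1}{753} \approx -0.001328$)
$T{\left(h \right)} = \frac{-215 + h}{2 h}$
$k - T{\left(\sqrt{Q{\left(-8 \right)} + 5} \right)} = - \frac{1}{753} - \frac{-215 + \sqrt{8 + 5}}{2 \sqrt{8 + 5}} = - \frac{1}{753} - \frac{-215 + \sqrt{13}}{2 \sqrt{13}} = - \frac{1}{753} - \frac{\frac{\sqrt{13}}{13} \left(-215 + \sqrt{13}\right)}{2} = - \frac{1}{753} - \frac{\sqrt{13} \left(-215 + \sqrt{13}\right)}{26}$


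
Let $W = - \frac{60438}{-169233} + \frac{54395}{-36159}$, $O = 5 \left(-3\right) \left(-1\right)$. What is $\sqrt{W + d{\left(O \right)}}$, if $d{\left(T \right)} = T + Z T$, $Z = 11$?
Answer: $\frac{\sqrt{744142596356716330461}}{2039765349} \approx 13.374$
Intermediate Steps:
$O = 15$ ($O = \left(-15\right) \left(-1\right) = 15$)
$d{\left(T \right)} = 12 T$ ($d{\left(T \right)} = T + 11 T = 12 T$)
$W = - \frac{2340017131}{2039765349}$ ($W = \left(-60438\right) \left(- \frac{1}{169233}\right) + 54395 \left(- \frac{1}{36159}\right) = \frac{20146}{56411} - \frac{54395}{36159} = - \frac{2340017131}{2039765349} \approx -1.1472$)
$\sqrt{W + d{\left(O \right)}} = \sqrt{- \frac{2340017131}{2039765349} + 12 \cdot 15} = \sqrt{- \frac{2340017131}{2039765349} + 180} = \sqrt{\frac{364817745689}{2039765349}} = \frac{\sqrt{744142596356716330461}}{2039765349}$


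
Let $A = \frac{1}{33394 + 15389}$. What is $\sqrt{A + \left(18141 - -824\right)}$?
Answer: $\frac{2 \sqrt{11283137100417}}{48783} \approx 137.71$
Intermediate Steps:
$A = \frac{1}{48783} \approx 2.0499 \cdot 10^{-5}$
$\sqrt{A + \left(18141 - -824\right)} = \sqrt{\frac{1}{48783} + \left(18141 - -824\right)} = \sqrt{\frac{1}{48783} + \left(18141 + 824\right)} = \sqrt{\frac{1}{48783} + 18965} = \sqrt{\frac{925169596}{48783}} = \frac{2 \sqrt{11283137100417}}{48783}$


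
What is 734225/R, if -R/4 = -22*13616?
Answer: 734225/1198208 ≈ 0.61277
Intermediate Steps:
R = 1198208 (R = -(-88)*13616 = -4*(-299552) = 1198208)
734225/R = 734225/1198208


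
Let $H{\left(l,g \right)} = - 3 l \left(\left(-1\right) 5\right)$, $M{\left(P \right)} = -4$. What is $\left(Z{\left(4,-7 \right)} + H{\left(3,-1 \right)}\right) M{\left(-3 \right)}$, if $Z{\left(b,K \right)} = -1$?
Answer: $-176$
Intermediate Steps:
$H{\left(l,g \right)} = 15 l$ ($H{\left(l,g \right)} = - 3 l \left(-5\right) = 15 l$)
$\left(Z{\left(4,-7 \right)} + H{\left(3,-1 \right)}\right) M{\left(-3 \right)} = \left(-1 + 15 \cdot 3\right) \left(-4\right) = \left(-1 + 45\right) \left(-4\right) = 44 \left(-4\right) = -176$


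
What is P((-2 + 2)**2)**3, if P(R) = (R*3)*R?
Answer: 0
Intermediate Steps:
P(R) = 3*R**2 (P(R) = (3*R)*R = 3*R**2)
P((-2 + 2)**2)**3 = (3*((-2 + 2)**2)**2)**3 = (3*(0**2)**2)**3 = (3*0**2)**3 = (3*0)**3 = 0**3 = 0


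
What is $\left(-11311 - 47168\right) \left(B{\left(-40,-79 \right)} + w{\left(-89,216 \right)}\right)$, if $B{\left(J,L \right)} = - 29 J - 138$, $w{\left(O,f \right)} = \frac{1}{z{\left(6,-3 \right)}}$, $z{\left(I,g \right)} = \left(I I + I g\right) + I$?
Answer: $- \frac{478143797}{8} \approx -5.9768 \cdot 10^{7}$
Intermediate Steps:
$z{\left(I,g \right)} = I + I^{2} + I g$ ($z{\left(I,g \right)} = \left(I^{2} + I g\right) + I = I + I^{2} + I g$)
$w{\left(O,f \right)} = \frac{1}{24}$ ($w{\left(O,f \right)} = \frac{1}{6 \left(1 + 6 - 3\right)} = \frac{1}{6 \cdot 4} = \frac{1}{24}$)
$B{\left(J,L \right)} = -138 - 29 J$
$\left(-11311 - 47168\right) \left(B{\left(-40,-79 \right)} + w{\left(-89,216 \right)}\right) = \left(-11311 - 47168\right) \left(\left(-138 - -1160\right) + \frac{1}{24}\right) = - 58479 \left(\left(-138 + 1160\right) + \frac{1}{24}\right) = - 58479 \left(1022 + \frac{1}{24}\right) = \left(-58479\right) \frac{24529}{24} = - \frac{478143797}{8}$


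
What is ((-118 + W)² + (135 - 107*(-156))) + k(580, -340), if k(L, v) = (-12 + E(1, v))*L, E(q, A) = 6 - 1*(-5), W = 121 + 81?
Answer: 23303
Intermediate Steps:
W = 202
E(q, A) = 11 (E(q, A) = 6 + 5 = 11)
k(L, v) = -L (k(L, v) = (-12 + 11)*L = -L)
((-118 + W)² + (135 - 107*(-156))) + k(580, -340) = ((-118 + 202)² + (135 - 107*(-156))) - 1*580 = (84² + (135 + 16692)) - 580 = (7056 + 16827) - 580 = 23883 - 580 = 23303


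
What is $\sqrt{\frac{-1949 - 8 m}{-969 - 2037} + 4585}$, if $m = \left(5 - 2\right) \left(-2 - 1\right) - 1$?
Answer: $\frac{\sqrt{4603982586}}{1002} \approx 67.717$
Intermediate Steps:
$m = -10$ ($m = \left(5 - 2\right) \left(-2 - 1\right) - 1 = 3 \left(-3\right) - 1 = -9 - 1 = -10$)
$\sqrt{\frac{-1949 - 8 m}{-969 - 2037} + 4585} = \sqrt{\frac{-1949 - -80}{-969 - 2037} + 4585} = \sqrt{\frac{-1949 + 80}{-3006} + 4585} = \sqrt{\left(-1869\right) \left(- \frac{1}{3006}\right) + 4585} = \sqrt{\frac{623}{1002} + 4585} = \sqrt{\frac{4594793}{1002}} = \frac{\sqrt{4603982586}}{1002}$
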